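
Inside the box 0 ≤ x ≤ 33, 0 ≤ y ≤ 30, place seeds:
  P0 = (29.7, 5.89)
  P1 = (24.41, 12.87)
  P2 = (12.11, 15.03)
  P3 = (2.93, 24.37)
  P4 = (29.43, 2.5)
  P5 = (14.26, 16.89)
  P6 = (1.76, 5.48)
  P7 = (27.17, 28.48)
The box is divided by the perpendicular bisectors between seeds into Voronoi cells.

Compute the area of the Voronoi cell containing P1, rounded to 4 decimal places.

Area of P1's cell: 173.7877

1. box [0,33]×[0,30]: [(0, 0) (33, 0) (33, 30) (0, 30)]
2. ⊥bis P1·P0 via (27.055,9.38): [(0, 0) (14.6784, 0) (33, 13.8856) (33, 30) (0, 30)]  |A|=862.7966
3. ⊥bis P1·P2 via (18.26,13.95): [(15.984, 0.9895) (33, 13.8856) (33, 30) (21.0785, 30)]  |A|=310.0249
4. ⊥bis P1·P3 via (13.67,18.62): [(15.984, 0.9895) (33, 13.8856) (33, 30) (21.0785, 30)]  |A|=310.0249
5. ⊥bis P1·P4 via (26.92,7.685): [(16.253, 2.5212) (21.1028, 4.869) (33, 13.8856) (33, 30) (21.0785, 30)]  |A|=306.6264
6. ⊥bis P1·P5 via (19.335,14.88): [(17.6971, 10.7444) (16.253, 2.5212) (21.1028, 4.869) (33, 13.8856) (33, 30) (25.3234, 30)]  |A|=265.7577
7. ⊥bis P1·P6 via (13.085,9.175): [(17.6971, 10.7444) (16.253, 2.5212) (21.1028, 4.869) (33, 13.8856) (33, 30) (25.3234, 30)]  |A|=265.7577
8. ⊥bis P1·P7 via (25.79,20.675): [(21.9024, 21.3624) (17.6971, 10.7444) (16.253, 2.5212) (21.1028, 4.869) (33, 13.8856) (33, 19.4002)]  |A|=173.7877
9. canonical 6-gon: [(21.9024, 21.3624) (17.6971, 10.7444) (16.253, 2.5212) (21.1028, 4.869) (33, 13.8856) (33, 19.4002)]
10. shoelace: 173.7877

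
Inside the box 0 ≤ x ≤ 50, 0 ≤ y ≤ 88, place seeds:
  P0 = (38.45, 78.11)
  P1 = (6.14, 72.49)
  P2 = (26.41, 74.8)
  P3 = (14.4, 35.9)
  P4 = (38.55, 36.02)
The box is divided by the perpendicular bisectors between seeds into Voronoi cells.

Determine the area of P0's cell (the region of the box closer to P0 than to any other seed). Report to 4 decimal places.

Area of P0's cell: 510.0124

1. box [0,50]×[0,88]: [(0, 0) (50, 0) (50, 88) (0, 88)]
2. ⊥bis P0·P1 via (22.295,75.3): [(35.3927, 0) (50, 0) (50, 88) (20.086, 88)]  |A|=1958.9398
3. ⊥bis P0·P2 via (32.43,76.455): [(50, 12.5448) (50, 88) (29.2561, 88)]  |A|=782.6183
4. ⊥bis P0·P3 via (26.425,57.005): [(39.8856, 49.3356) (50, 43.5727) (50, 88) (29.2561, 88)]  |A|=625.704
5. ⊥bis P0·P4 via (38.5,57.065): [(37.7611, 57.0632) (50, 57.0923) (50, 88) (29.2561, 88)]  |A|=510.0124
6. canonical 4-gon: [(37.7611, 57.0632) (50, 57.0923) (50, 88) (29.2561, 88)]
7. shoelace: 510.0124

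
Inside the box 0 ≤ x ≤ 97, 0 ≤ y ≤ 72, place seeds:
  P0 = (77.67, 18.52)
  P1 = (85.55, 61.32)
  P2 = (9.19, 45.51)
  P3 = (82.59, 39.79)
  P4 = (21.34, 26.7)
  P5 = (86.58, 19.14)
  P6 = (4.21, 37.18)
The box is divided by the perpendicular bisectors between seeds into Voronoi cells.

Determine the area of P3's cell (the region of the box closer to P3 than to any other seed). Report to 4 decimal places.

1. box [0,97]×[0,72]: [(0, 0) (97, 0) (97, 72) (0, 72)]
2. ⊥bis P3·P0 via (80.13,29.155): [(0, 47.69) (97, 25.2528) (97, 72) (0, 72)]  |A|=3446.2752
3. ⊥bis P3·P1 via (84.07,50.555): [(0, 62.1132) (0, 47.69) (97, 25.2528) (97, 48.7774)]  |A|=1840.465
4. ⊥bis P3·P2 via (45.89,42.65): [(46.9042, 55.6646) (45.4632, 37.1738) (97, 25.2528) (97, 48.7774)]  |A|=1074.3085
5. ⊥bis P3·P4 via (51.965,33.245): [(47.1818, 55.6265) (51.4198, 35.796) (97, 25.2528) (97, 48.7774)]  |A|=1015.5739
6. ⊥bis P3·P5 via (84.585,29.465): [(47.1818, 55.6265) (51.4198, 35.796) (81.4274, 28.8549) (97, 31.8638) (97, 48.7774)]  |A|=964.0983
7. ⊥bis P3·P6 via (43.4,38.485): [(47.1818, 55.6265) (51.4198, 35.796) (81.4274, 28.8549) (97, 31.8638) (97, 48.7774)]  |A|=964.0983
8. canonical 5-gon: [(47.1818, 55.6265) (51.4198, 35.796) (81.4274, 28.8549) (97, 31.8638) (97, 48.7774)]
9. shoelace: 964.0983

Area of P3's cell: 964.0983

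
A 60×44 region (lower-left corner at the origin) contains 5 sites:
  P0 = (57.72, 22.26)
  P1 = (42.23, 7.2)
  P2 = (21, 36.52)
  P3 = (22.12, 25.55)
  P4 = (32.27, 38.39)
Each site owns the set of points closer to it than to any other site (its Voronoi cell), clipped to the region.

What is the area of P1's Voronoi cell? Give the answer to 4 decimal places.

1. box [0,60]×[0,44]: [(0, 0) (60, 0) (60, 44) (0, 44)]
2. ⊥bis P1·P0 via (49.975,14.73): [(0, 0) (60, 0) (60, 4.4188) (21.5175, 44) (0, 44)]  |A|=1878.4081
3. ⊥bis P1·P2 via (31.615,21.86): [(1.4249, 0) (60, 0) (60, 4.4188) (38.3216, 26.7161)]  |A|=830.3451
4. ⊥bis P1·P3 via (32.175,16.375): [(17.2331, 0) (60, 0) (60, 4.4188) (40.0185, 24.9708)]  |A|=578.1081
5. ⊥bis P1·P4 via (37.25,22.795): [(38.3552, 23.1479) (17.2331, 0) (60, 0) (60, 4.4188) (40.9768, 23.9851)]  |A|=576.4149
6. canonical 5-gon: [(38.3552, 23.1479) (17.2331, 0) (60, 0) (60, 4.4188) (40.9768, 23.9851)]
7. shoelace: 576.4149

Area of P1's cell: 576.4149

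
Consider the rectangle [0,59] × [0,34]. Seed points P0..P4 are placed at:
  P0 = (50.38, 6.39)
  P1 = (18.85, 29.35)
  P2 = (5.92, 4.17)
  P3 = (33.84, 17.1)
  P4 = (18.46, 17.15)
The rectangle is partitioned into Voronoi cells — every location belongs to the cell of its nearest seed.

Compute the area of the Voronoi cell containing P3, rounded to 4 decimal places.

Area of P3's cell: 609.1895

1. box [0,59]×[0,34]: [(0, 0) (59, 0) (59, 34) (0, 34)]
2. ⊥bis P3·P0 via (42.11,11.745): [(0, 0) (34.5049, 0) (56.5206, 34) (0, 34)]  |A|=1547.4326
3. ⊥bis P3·P1 via (26.345,23.225): [(7.3653, 0) (34.5049, 0) (56.5206, 34) (35.1505, 34)]  |A|=824.6654
4. ⊥bis P3·P2 via (19.88,10.635): [(18.4969, 13.6215) (24.8052, 0) (34.5049, 0) (56.5206, 34) (35.1505, 34)]  |A|=705.8865
5. ⊥bis P3·P4 via (26.15,17.125): [(26.1691, 23.0098) (26.0943, 0) (34.5049, 0) (56.5206, 34) (35.1505, 34)]  |A|=609.1895
6. canonical 5-gon: [(26.1691, 23.0098) (26.0943, 0) (34.5049, 0) (56.5206, 34) (35.1505, 34)]
7. shoelace: 609.1895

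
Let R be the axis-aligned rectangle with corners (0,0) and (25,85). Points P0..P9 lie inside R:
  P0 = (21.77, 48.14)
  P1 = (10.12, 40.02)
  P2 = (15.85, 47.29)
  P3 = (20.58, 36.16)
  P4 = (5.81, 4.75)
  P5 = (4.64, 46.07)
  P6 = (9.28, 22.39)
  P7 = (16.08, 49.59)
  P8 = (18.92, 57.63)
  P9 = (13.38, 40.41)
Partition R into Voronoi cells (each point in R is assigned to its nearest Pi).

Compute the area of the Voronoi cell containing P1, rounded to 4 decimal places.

Area of P1's cell: 122.9915

1. box [0,25]×[0,85]: [(0, 0) (25, 0) (25, 85) (0, 85)]
2. ⊥bis P1·P0 via (15.945,44.08): [(0, 66.9568) (0, 0) (25, 0) (25, 31.0885)]  |A|=1225.566
3. ⊥bis P1·P2 via (12.985,43.655): [(20.2106, 37.96) (0, 53.8894) (0, 0) (25, 0) (25, 31.0885)]  |A|=1093.5162
4. ⊥bis P1·P3 via (15.35,38.09): [(16.408, 40.9571) (0, 53.8894) (0, 0) (1.2938, 0)]  |A|=468.6052
5. ⊥bis P1·P4 via (7.965,22.385): [(9.4859, 22.1991) (16.408, 40.9571) (0, 53.8894) (0, 23.3583)]  |A|=343.457
6. ⊥bis P1·P5 via (7.38,43.045): [(9.4859, 22.1991) (16.408, 40.9571) (10.348, 45.7334) (0, 36.3603) (0, 23.3583)]  |A|=252.7613
7. ⊥bis P1·P6 via (9.7,31.205): [(12.7555, 31.0594) (16.408, 40.9571) (10.348, 45.7334) (0, 36.3603) (0, 31.6672)]  |A|=155.8506
8. ⊥bis P1·P7 via (13.1,44.805): [(12.7555, 31.0594) (16.408, 40.9571) (10.348, 45.7334) (0, 36.3603) (0, 31.6672)]  |A|=155.8506
9. ⊥bis P1·P8 via (14.52,48.825): [(12.7555, 31.0594) (16.408, 40.9571) (10.348, 45.7334) (0, 36.3603) (0, 31.6672)]  |A|=155.8506
10. ⊥bis P1·P9 via (11.75,40.215): [(12.7555, 31.0594) (12.8233, 31.2431) (11.1671, 45.0879) (10.348, 45.7334) (0, 36.3603) (0, 31.6672)]  |A|=122.9915
11. canonical 6-gon: [(12.7555, 31.0594) (12.8233, 31.2431) (11.1671, 45.0879) (10.348, 45.7334) (0, 36.3603) (0, 31.6672)]
12. shoelace: 122.9915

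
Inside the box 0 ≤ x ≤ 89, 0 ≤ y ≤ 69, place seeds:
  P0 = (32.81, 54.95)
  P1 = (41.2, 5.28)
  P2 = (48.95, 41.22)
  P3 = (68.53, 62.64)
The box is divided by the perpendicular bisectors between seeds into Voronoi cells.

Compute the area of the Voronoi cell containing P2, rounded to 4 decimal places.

1. box [0,89]×[0,69]: [(0, 0) (89, 0) (89, 69) (0, 69)]
2. ⊥bis P2·P0 via (40.88,48.085): [(0, 0.0294) (0, 0) (89, 0) (89, 69) (58.672, 69)]  |A|=4117.6787
3. ⊥bis P2·P1 via (45.075,23.25): [(23.6783, 27.8639) (89, 13.7781) (89, 69) (58.672, 69)]  |A|=2427.3803
4. ⊥bis P2·P3 via (58.74,51.93): [(50.5328, 59.4322) (23.6783, 27.8639) (89, 13.7781) (89, 24.2694)]  |A|=1421.9632
5. canonical 4-gon: [(50.5328, 59.4322) (23.6783, 27.8639) (89, 13.7781) (89, 24.2694)]
6. shoelace: 1421.9632

Area of P2's cell: 1421.9632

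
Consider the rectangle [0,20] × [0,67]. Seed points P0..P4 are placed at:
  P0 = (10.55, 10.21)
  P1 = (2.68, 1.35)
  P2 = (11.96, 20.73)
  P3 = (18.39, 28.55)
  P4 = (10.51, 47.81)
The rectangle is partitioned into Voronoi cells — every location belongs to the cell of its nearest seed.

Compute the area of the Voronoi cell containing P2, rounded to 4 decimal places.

1. box [0,20]×[0,67]: [(0, 0) (20, 0) (20, 67) (0, 67)]
2. ⊥bis P2·P0 via (11.255,15.47): [(0, 16.9785) (20, 14.2979) (20, 67) (0, 67)]  |A|=1027.2358
3. ⊥bis P2·P1 via (7.32,11.04): [(0, 16.9785) (20, 14.2979) (20, 67) (0, 67)]  |A|=1027.2358
4. ⊥bis P2·P3 via (15.175,24.64): [(0, 37.1177) (0, 16.9785) (20, 14.2979) (20, 20.6726)]  |A|=265.1388
5. ⊥bis P2·P4 via (11.235,34.27): [(3.9384, 33.8793) (0, 33.6684) (0, 16.9785) (20, 14.2979) (20, 20.6726)]  |A|=258.3466
6. canonical 5-gon: [(3.9384, 33.8793) (0, 33.6684) (0, 16.9785) (20, 14.2979) (20, 20.6726)]
7. shoelace: 258.3466

Area of P2's cell: 258.3466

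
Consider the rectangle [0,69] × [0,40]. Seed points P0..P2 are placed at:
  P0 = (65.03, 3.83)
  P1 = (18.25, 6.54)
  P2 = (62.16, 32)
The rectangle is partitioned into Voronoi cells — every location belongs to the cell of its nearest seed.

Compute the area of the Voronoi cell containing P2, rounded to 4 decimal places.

Area of P2's cell: 783.0781

1. box [0,69]×[0,40]: [(0, 0) (69, 0) (69, 40) (0, 40)]
2. ⊥bis P2·P0 via (63.595,17.915): [(0, 11.4359) (69, 18.4657) (69, 40) (0, 40)]  |A|=1728.3976
3. ⊥bis P2·P1 via (40.205,19.27): [(42.2515, 15.7405) (69, 18.4657) (69, 40) (28.1853, 40)]  |A|=783.0781
4. canonical 4-gon: [(42.2515, 15.7405) (69, 18.4657) (69, 40) (28.1853, 40)]
5. shoelace: 783.0781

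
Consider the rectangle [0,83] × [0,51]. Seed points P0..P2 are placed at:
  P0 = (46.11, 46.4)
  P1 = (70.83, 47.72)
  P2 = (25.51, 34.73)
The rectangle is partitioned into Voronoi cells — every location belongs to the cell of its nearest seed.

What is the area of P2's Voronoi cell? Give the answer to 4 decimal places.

1. box [0,83]×[0,51]: [(0, 0) (83, 0) (83, 51) (0, 51)]
2. ⊥bis P2·P0 via (35.81,40.565): [(0, 0) (58.7903, 0) (29.8985, 51) (0, 51)]  |A|=2261.5642
3. ⊥bis P2·P1 via (48.17,41.225): [(0, 0) (58.7903, 0) (29.8985, 51) (0, 51)]  |A|=2261.5642
4. canonical 4-gon: [(0, 0) (58.7903, 0) (29.8985, 51) (0, 51)]
5. shoelace: 2261.5642

Area of P2's cell: 2261.5642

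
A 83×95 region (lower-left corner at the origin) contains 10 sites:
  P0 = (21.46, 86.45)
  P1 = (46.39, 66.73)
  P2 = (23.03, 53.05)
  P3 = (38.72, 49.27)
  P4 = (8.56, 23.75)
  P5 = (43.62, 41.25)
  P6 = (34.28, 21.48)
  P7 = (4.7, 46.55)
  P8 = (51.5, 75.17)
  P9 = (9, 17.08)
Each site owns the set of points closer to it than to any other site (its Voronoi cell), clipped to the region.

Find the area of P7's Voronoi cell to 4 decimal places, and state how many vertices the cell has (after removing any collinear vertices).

Area of P7's cell: 444.0758 (4 vertices)

1. box [0,83]×[0,95]: [(0, 0) (83, 0) (83, 95) (0, 95)]
2. ⊥bis P7·P0 via (13.08,66.5): [(0, 71.9943) (0, 0) (83, 0) (83, 37.1301)]  |A|=4528.6606
3. ⊥bis P7·P1 via (25.545,56.64): [(22.7355, 62.4442) (0, 71.9943) (0, 0) (52.9615, 0)]  |A|=2471.9825
4. ⊥bis P7·P2 via (13.865,49.8): [(7.0439, 69.0355) (0, 71.9943) (0, 0) (31.5246, 0)]  |A|=1341.7174
5. ⊥bis P7·P3 via (21.71,47.91): [(23.7986, 21.7873) (7.0439, 69.0355) (0, 71.9943) (0, 0) (25.5405, 0)]  |A|=1276.5296
6. ⊥bis P7·P4 via (6.63,35.15): [(18.3561, 37.1352) (7.0439, 69.0355) (0, 71.9943) (0, 34.0276)]  |A|=444.0758
7. ⊥bis P7·P5 via (24.16,43.9): [(18.3561, 37.1352) (7.0439, 69.0355) (0, 71.9943) (0, 34.0276)]  |A|=444.0758
8. ⊥bis P7·P6 via (19.49,34.015): [(18.3561, 37.1352) (7.0439, 69.0355) (0, 71.9943) (0, 34.0276)]  |A|=444.0758
9. ⊥bis P7·P8 via (28.1,60.86): [(18.3561, 37.1352) (7.0439, 69.0355) (0, 71.9943) (0, 34.0276)]  |A|=444.0758
10. ⊥bis P7·P9 via (6.85,31.815): [(18.3561, 37.1352) (7.0439, 69.0355) (0, 71.9943) (0, 34.0276)]  |A|=444.0758
11. canonical 4-gon: [(18.3561, 37.1352) (7.0439, 69.0355) (0, 71.9943) (0, 34.0276)]
12. shoelace: 444.0758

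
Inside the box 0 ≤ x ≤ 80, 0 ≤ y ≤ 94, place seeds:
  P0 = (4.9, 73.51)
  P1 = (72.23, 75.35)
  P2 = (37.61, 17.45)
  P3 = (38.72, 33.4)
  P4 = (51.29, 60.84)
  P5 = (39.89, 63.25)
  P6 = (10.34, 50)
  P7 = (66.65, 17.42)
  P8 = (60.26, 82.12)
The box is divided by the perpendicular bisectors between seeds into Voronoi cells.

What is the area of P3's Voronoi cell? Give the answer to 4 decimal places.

Area of P3's cell: 751.2551

1. box [0,80]×[0,94]: [(0, 0) (80, 0) (80, 94) (0, 94)]
2. ⊥bis P3·P0 via (21.81,53.455): [(0, 35.0652) (0, 0) (80, 0) (80, 94) (69.8957, 94)]  |A|=5460.3547
3. ⊥bis P3·P1 via (55.475,54.375): [(38.7479, 67.7367) (0, 35.0652) (0, 0) (80, 0) (80, 34.7842)]  |A|=4106.2823
4. ⊥bis P3·P2 via (38.165,25.425): [(38.7479, 67.7367) (0, 35.0652) (0, 28.081) (80, 22.5136) (80, 34.7842)]  |A|=2082.4985
5. ⊥bis P3·P4 via (45.005,47.12): [(25.1071, 56.235) (0, 35.0652) (0, 28.081) (80, 22.5136) (80, 31.0891)]  |A|=1519.097
6. ⊥bis P3·P5 via (39.305,48.325): [(42.6617, 48.1934) (16.7733, 49.2082) (0, 35.0652) (0, 28.081) (80, 22.5136) (80, 31.0891)]  |A|=1423.9112
7. ⊥bis P3·P6 via (24.53,41.7): [(42.6617, 48.1934) (28.6494, 48.7427) (15.9161, 26.9734) (80, 22.5136) (80, 31.0891)]  |A|=1055.6859
8. ⊥bis P3·P7 via (52.685,25.41): [(60.9319, 39.824) (42.6617, 48.1934) (28.6494, 48.7427) (15.9161, 26.9734) (52.1372, 24.4526)]  |A|=751.2551
9. ⊥bis P3·P8 via (49.49,57.76): [(60.9319, 39.824) (42.6617, 48.1934) (28.6494, 48.7427) (15.9161, 26.9734) (52.1372, 24.4526)]  |A|=751.2551
10. canonical 5-gon: [(60.9319, 39.824) (42.6617, 48.1934) (28.6494, 48.7427) (15.9161, 26.9734) (52.1372, 24.4526)]
11. shoelace: 751.2551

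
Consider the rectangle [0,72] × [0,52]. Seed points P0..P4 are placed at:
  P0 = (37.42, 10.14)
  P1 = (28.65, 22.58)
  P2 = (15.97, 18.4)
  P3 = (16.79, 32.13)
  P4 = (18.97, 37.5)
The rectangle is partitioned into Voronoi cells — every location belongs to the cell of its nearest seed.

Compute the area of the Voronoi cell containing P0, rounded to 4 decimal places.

Area of P0's cell: 1299.9107

1. box [0,72]×[0,52]: [(0, 0) (72, 0) (72, 52) (0, 52)]
2. ⊥bis P0·P1 via (33.035,16.36): [(9.8288, 0) (72, 0) (72, 43.8297)]  |A|=1362.4725
3. ⊥bis P0·P2 via (26.695,14.27): [(25.4372, 11.0037) (21.1999, 0) (72, 0) (72, 43.8297)]  |A|=1299.9107
4. ⊥bis P0·P3 via (27.105,21.135): [(25.4372, 11.0037) (21.1999, 0) (72, 0) (72, 43.8297)]  |A|=1299.9107
5. ⊥bis P0·P4 via (28.195,23.82): [(25.4372, 11.0037) (21.1999, 0) (72, 0) (72, 43.8297)]  |A|=1299.9107
6. canonical 4-gon: [(25.4372, 11.0037) (21.1999, 0) (72, 0) (72, 43.8297)]
7. shoelace: 1299.9107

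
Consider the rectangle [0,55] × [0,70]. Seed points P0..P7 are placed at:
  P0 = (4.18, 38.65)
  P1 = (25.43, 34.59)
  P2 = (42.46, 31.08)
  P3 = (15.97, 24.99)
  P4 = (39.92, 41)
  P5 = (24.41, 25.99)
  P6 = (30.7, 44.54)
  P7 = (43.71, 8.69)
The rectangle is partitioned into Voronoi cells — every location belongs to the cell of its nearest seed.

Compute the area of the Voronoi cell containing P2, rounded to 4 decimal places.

1. box [0,55]×[0,70]: [(0, 0) (55, 0) (55, 70) (0, 70)]
2. ⊥bis P2·P0 via (23.32,34.865): [(16.4253, 0) (55, 0) (55, 70) (30.2681, 70)]  |A|=2215.7312
3. ⊥bis P2·P1 via (33.945,32.835): [(27.1775, 0) (55, 0) (55, 70) (41.605, 70)]  |A|=1442.6145
4. ⊥bis P2·P3 via (29.215,28.035): [(31.1874, 19.4555) (35.6602, 0) (55, 0) (55, 70) (41.605, 70)]  |A|=1360.0966
5. ⊥bis P2·P4 via (41.19,36.04): [(34.2387, 34.2601) (31.1874, 19.4555) (35.6602, 0) (55, 0) (55, 39.576)]  |A|=804.9081
6. ⊥bis P2·P5 via (33.435,28.535): [(34.2387, 34.2601) (33.2176, 29.3059) (41.4817, 0) (55, 0) (55, 39.576)]  |A|=677.827
7. ⊥bis P2·P6 via (36.58,37.81): [(34.2387, 34.2601) (33.2176, 29.3059) (41.4817, 0) (55, 0) (55, 39.576)]  |A|=677.827
8. ⊥bis P2·P7 via (43.085,19.885): [(34.2387, 34.2601) (33.2176, 29.3059) (35.986, 19.4887) (55, 20.5502) (55, 39.576)]  |A|=350.7297
9. canonical 5-gon: [(34.2387, 34.2601) (33.2176, 29.3059) (35.986, 19.4887) (55, 20.5502) (55, 39.576)]
10. shoelace: 350.7297

Area of P2's cell: 350.7297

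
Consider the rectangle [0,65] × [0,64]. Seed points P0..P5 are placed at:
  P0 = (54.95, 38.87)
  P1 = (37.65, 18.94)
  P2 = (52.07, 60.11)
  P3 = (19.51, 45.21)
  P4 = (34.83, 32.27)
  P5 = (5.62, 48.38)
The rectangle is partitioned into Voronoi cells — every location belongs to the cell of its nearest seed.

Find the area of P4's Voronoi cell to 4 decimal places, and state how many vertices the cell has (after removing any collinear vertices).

1. box [0,65]×[0,64]: [(0, 0) (65, 0) (65, 64) (0, 64)]
2. ⊥bis P4·P0 via (44.89,35.57): [(0, 0) (56.5581, 0) (35.5641, 64) (0, 64)]  |A|=2947.9087
3. ⊥bis P4·P1 via (36.24,25.605): [(0, 17.9383) (47.3854, 27.9628) (35.5641, 64) (0, 64)]  |A|=1732.1391
4. ⊥bis P4·P2 via (43.45,46.19): [(0, 17.9383) (47.3854, 27.9628) (40.8853, 47.7782) (14.6895, 64) (0, 64)]  |A|=1562.8277
5. ⊥bis P4·P3 via (27.17,38.74): [(11.6885, 20.4111) (47.3854, 27.9628) (40.8853, 47.7782) (36.8925, 50.2507)]  |A|=468.9478
6. ⊥bis P4·P5 via (20.225,40.325): [(11.6885, 20.4111) (47.3854, 27.9628) (40.8853, 47.7782) (36.8925, 50.2507)]  |A|=468.9478
7. canonical 4-gon: [(11.6885, 20.4111) (47.3854, 27.9628) (40.8853, 47.7782) (36.8925, 50.2507)]
8. shoelace: 468.9478

Area of P4's cell: 468.9478 (4 vertices)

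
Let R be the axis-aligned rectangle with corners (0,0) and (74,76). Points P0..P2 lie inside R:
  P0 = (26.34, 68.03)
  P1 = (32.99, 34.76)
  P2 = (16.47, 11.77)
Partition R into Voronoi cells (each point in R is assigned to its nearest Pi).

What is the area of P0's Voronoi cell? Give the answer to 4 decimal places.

1. box [0,74]×[0,76]: [(0, 0) (74, 0) (74, 76) (0, 76)]
2. ⊥bis P0·P1 via (29.665,51.395): [(0, 45.4656) (74, 60.2567) (74, 76) (0, 76)]  |A|=1712.2773
3. ⊥bis P0·P2 via (21.405,39.9): [(0, 45.4656) (74, 60.2567) (74, 76) (0, 76)]  |A|=1712.2773
4. canonical 4-gon: [(0, 45.4656) (74, 60.2567) (74, 76) (0, 76)]
5. shoelace: 1712.2773

Area of P0's cell: 1712.2773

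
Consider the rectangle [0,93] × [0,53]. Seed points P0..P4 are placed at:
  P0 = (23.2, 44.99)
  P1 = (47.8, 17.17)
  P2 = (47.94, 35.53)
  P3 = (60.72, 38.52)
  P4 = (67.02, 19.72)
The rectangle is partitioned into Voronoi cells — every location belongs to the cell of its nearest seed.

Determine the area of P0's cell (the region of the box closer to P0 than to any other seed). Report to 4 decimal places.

Area of P0's cell: 1343.8452

1. box [0,93]×[0,53]: [(0, 0) (93, 0) (93, 53) (0, 53)]
2. ⊥bis P0·P1 via (35.5,31.08): [(0, 0) (0.3518, 0) (60.2892, 53) (0, 53)]  |A|=1606.9867
3. ⊥bis P0·P2 via (35.57,40.26): [(0, 0) (0.3518, 0) (30.3024, 26.484) (40.4415, 53) (0, 53)]  |A|=1343.8452
4. ⊥bis P0·P3 via (41.96,41.755): [(0, 0) (0.3518, 0) (30.3024, 26.484) (40.4415, 53) (0, 53)]  |A|=1343.8452
5. ⊥bis P0·P4 via (45.11,32.355): [(0, 0) (0.3518, 0) (30.3024, 26.484) (40.4415, 53) (0, 53)]  |A|=1343.8452
6. canonical 5-gon: [(0, 0) (0.3518, 0) (30.3024, 26.484) (40.4415, 53) (0, 53)]
7. shoelace: 1343.8452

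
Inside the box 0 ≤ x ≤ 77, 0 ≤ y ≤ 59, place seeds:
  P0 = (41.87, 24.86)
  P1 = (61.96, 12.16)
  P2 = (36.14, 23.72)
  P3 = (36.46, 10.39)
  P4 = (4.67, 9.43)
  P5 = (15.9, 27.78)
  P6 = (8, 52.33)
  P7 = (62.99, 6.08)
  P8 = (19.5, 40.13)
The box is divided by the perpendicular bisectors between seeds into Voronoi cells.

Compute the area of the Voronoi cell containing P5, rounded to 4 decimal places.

Area of P5's cell: 441.0562

1. box [0,77]×[0,59]: [(0, 0) (77, 0) (77, 59) (0, 59)]
2. ⊥bis P5·P0 via (28.885,26.32): [(0, 0) (25.9256, 0) (32.5595, 59) (0, 59)]  |A|=1725.3105
3. ⊥bis P5·P1 via (38.93,19.97): [(0, 0) (25.9256, 0) (32.5595, 59) (0, 59)]  |A|=1725.3105
4. ⊥bis P5·P2 via (26.02,25.75): [(0, 0) (20.8547, 0) (32.3933, 57.5224) (32.5595, 59) (0, 59)]  |A|=1579.4649
5. ⊥bis P5·P3 via (26.18,19.085): [(0, 0) (10.0376, 0) (24.2177, 16.765) (32.3933, 57.5224) (32.5595, 59) (0, 59)]  |A|=1488.7904
6. ⊥bis P5·P4 via (10.285,18.605): [(0, 24.8993) (20.491, 12.359) (24.2177, 16.765) (32.3933, 57.5224) (32.5595, 59) (0, 59)]  |A|=1171.6567
7. ⊥bis P5·P6 via (11.95,40.055): [(0, 36.2096) (0, 24.8993) (20.491, 12.359) (24.2177, 16.765) (30.0584, 45.8821)]  |A|=614.822
8. ⊥bis P5·P7 via (39.445,16.93): [(0, 36.2096) (0, 24.8993) (20.491, 12.359) (24.2177, 16.765) (30.0584, 45.8821)]  |A|=614.822
9. ⊥bis P5·P8 via (17.7,33.955): [(4.7366, 37.7338) (0, 36.2096) (0, 24.8993) (20.491, 12.359) (24.2177, 16.765) (27.1153, 31.2105)]  |A|=441.0562
10. canonical 6-gon: [(4.7366, 37.7338) (0, 36.2096) (0, 24.8993) (20.491, 12.359) (24.2177, 16.765) (27.1153, 31.2105)]
11. shoelace: 441.0562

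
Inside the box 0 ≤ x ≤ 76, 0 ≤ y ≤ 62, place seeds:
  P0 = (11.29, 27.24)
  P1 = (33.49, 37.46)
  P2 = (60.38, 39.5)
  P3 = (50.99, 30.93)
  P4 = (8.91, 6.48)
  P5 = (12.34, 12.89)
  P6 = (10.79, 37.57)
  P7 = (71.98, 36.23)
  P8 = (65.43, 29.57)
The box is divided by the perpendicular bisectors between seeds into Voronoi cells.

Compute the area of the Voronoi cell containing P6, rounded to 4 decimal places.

1. box [0,76]×[0,62]: [(0, 0) (76, 0) (76, 62) (0, 62)]
2. ⊥bis P6·P0 via (11.04,32.405): [(0, 31.8706) (76, 35.5492) (76, 62) (0, 62)]  |A|=2150.0448
3. ⊥bis P6·P1 via (22.14,37.515): [(0, 31.8706) (22.1178, 32.9412) (22.2586, 62) (0, 62)]  |A|=656.603
4. ⊥bis P6·P2 via (35.585,38.535): [(0, 31.8706) (22.1178, 32.9412) (22.2586, 62) (0, 62)]  |A|=656.603
5. ⊥bis P6·P3 via (30.89,34.25): [(0, 31.8706) (22.1178, 32.9412) (22.2586, 62) (0, 62)]  |A|=656.603
6. ⊥bis P6·P4 via (9.85,22.025): [(0, 31.8706) (22.1178, 32.9412) (22.2586, 62) (0, 62)]  |A|=656.603
7. ⊥bis P6·P5 via (11.565,25.23): [(0, 31.8706) (22.1178, 32.9412) (22.2586, 62) (0, 62)]  |A|=656.603
8. ⊥bis P6·P7 via (41.385,36.9): [(0, 31.8706) (22.1178, 32.9412) (22.2586, 62) (0, 62)]  |A|=656.603
9. ⊥bis P6·P8 via (38.11,33.57): [(0, 31.8706) (22.1178, 32.9412) (22.2586, 62) (0, 62)]  |A|=656.603
10. canonical 4-gon: [(0, 31.8706) (22.1178, 32.9412) (22.2586, 62) (0, 62)]
11. shoelace: 656.603

Area of P6's cell: 656.6030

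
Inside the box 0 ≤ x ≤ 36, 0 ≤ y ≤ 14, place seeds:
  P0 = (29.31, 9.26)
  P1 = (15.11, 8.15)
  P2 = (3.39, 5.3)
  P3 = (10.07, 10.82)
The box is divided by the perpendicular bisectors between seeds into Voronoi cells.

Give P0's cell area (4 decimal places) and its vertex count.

1. box [0,36]×[0,14]: [(0, 0) (36, 0) (36, 14) (0, 14)]
2. ⊥bis P0·P1 via (22.21,8.705): [(22.8905, 0) (36, 0) (36, 14) (21.7961, 14)]  |A|=191.1941
3. ⊥bis P0·P2 via (16.35,7.28): [(22.8905, 0) (36, 0) (36, 14) (21.7961, 14)]  |A|=191.1941
4. ⊥bis P0·P3 via (19.69,10.04): [(22.8905, 0) (36, 0) (36, 14) (21.7961, 14)]  |A|=191.1941
5. canonical 4-gon: [(22.8905, 0) (36, 0) (36, 14) (21.7961, 14)]
6. shoelace: 191.1941

Area of P0's cell: 191.1941 (4 vertices)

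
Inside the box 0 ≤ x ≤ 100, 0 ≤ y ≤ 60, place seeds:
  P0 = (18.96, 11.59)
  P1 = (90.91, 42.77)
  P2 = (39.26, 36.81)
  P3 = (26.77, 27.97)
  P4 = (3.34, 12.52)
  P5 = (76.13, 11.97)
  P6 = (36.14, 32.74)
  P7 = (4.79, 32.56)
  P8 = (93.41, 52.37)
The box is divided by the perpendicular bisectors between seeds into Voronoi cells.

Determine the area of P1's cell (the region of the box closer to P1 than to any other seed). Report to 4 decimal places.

1. box [0,100]×[0,60]: [(0, 0) (100, 0) (100, 60) (0, 60)]
2. ⊥bis P1·P0 via (54.935,27.18): [(66.7136, 0) (100, 0) (100, 60) (40.7122, 60)]  |A|=2777.2239
3. ⊥bis P1·P2 via (65.085,39.79): [(69.6765, 0) (100, 0) (100, 60) (62.7529, 60)]  |A|=2027.1187
4. ⊥bis P1·P3 via (58.84,35.37): [(69.6765, 0) (100, 0) (100, 60) (62.7529, 60)]  |A|=2027.1187
5. ⊥bis P1·P4 via (47.125,27.645): [(69.6765, 0) (100, 0) (100, 60) (62.7529, 60)]  |A|=2027.1187
6. ⊥bis P1·P5 via (83.52,27.37): [(65.5215, 36.0069) (100, 19.4617) (100, 60) (62.7529, 60)]  |A|=1145.6844
7. ⊥bis P1·P6 via (63.525,37.755): [(65.5215, 36.0069) (100, 19.4617) (100, 60) (62.7529, 60)]  |A|=1145.6844
8. ⊥bis P1·P7 via (47.85,37.665): [(65.5215, 36.0069) (100, 19.4617) (100, 60) (62.7529, 60)]  |A|=1145.6844
9. ⊥bis P1·P8 via (92.16,47.57): [(63.3206, 55.0803) (65.5215, 36.0069) (100, 19.4617) (100, 45.5283)]  |A|=788.6555
10. canonical 4-gon: [(63.3206, 55.0803) (65.5215, 36.0069) (100, 19.4617) (100, 45.5283)]
11. shoelace: 788.6555

Area of P1's cell: 788.6555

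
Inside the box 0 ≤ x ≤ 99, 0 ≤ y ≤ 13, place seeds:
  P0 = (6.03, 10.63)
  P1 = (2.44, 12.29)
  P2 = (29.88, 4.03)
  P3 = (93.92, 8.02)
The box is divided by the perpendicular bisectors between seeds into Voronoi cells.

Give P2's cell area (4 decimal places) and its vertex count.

Area of P2's cell: 573.8862 (4 vertices)

1. box [0,99]×[0,13]: [(0, 0) (99, 0) (99, 13) (0, 13)]
2. ⊥bis P2·P0 via (17.955,7.33): [(15.9266, 0) (99, 0) (99, 13) (19.5241, 13)]  |A|=1056.5709
3. ⊥bis P2·P1 via (16.16,8.16): [(15.9266, 0) (99, 0) (99, 13) (19.5241, 13)]  |A|=1056.5709
4. ⊥bis P2·P3 via (61.9,6.025): [(15.9266, 0) (62.2754, 0) (61.4654, 13) (19.5241, 13)]  |A|=573.8862
5. canonical 4-gon: [(15.9266, 0) (62.2754, 0) (61.4654, 13) (19.5241, 13)]
6. shoelace: 573.8862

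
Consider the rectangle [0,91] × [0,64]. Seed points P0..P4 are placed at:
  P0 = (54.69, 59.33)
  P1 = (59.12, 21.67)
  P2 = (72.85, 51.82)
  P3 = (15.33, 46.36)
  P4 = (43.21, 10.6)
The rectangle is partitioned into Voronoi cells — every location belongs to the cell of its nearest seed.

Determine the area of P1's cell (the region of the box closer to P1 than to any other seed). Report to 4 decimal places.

1. box [0,91]×[0,64]: [(0, 0) (91, 0) (91, 64) (0, 64)]
2. ⊥bis P1·P0 via (56.905,40.5): [(0, 33.8062) (0, 0) (91, 0) (91, 44.5106)]  |A|=3563.4156
3. ⊥bis P1·P2 via (65.985,36.745): [(57.568, 40.578) (0, 33.8062) (0, 0) (91, 0) (91, 25.3534)]  |A|=3243.184
4. ⊥bis P1·P3 via (37.225,34.015): [(57.568, 40.578) (39.7432, 38.4812) (18.0464, 0) (91, 0) (91, 25.3534)]  |A|=2224.1773
5. ⊥bis P1·P4 via (51.165,16.135): [(57.568, 40.578) (39.7432, 38.4812) (37.8961, 35.2053) (62.3916, 0) (91, 0) (91, 25.3534)]  |A|=1443.5857
6. canonical 6-gon: [(57.568, 40.578) (39.7432, 38.4812) (37.8961, 35.2053) (62.3916, 0) (91, 0) (91, 25.3534)]
7. shoelace: 1443.5857

Area of P1's cell: 1443.5857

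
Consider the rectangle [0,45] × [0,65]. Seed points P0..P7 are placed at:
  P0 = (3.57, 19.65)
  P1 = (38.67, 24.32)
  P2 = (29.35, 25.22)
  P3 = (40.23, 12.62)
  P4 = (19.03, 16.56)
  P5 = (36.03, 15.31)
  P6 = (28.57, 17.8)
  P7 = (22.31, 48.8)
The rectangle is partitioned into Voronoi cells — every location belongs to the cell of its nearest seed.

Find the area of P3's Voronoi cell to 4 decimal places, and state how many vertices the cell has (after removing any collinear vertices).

1. box [0,45]×[0,65]: [(0, 0) (45, 0) (45, 65) (0, 65)]
2. ⊥bis P3·P0 via (21.9,16.135): [(18.8059, 0) (45, 0) (45, 65) (31.2705, 65)]  |A|=1297.5178
3. ⊥bis P3·P1 via (39.45,18.47): [(21.899, 16.1299) (18.8059, 0) (45, 0) (45, 19.21)]  |A|=433.1385
4. ⊥bis P3·P2 via (34.79,18.92): [(33.3227, 17.653) (19.9821, 6.1335) (18.8059, 0) (45, 0) (45, 19.21)]  |A|=377.5004
5. ⊥bis P3·P4 via (29.63,14.59): [(33.3227, 17.653) (29.6022, 14.4404) (26.9185, 0) (45, 0) (45, 19.21)]  |A|=294.3092
6. ⊥bis P3·P5 via (38.13,13.965): [(41.1615, 18.6982) (29.1858, 0) (45, 0) (45, 19.21)]  |A|=184.7178
7. ⊥bis P3·P6 via (34.4,15.21): [(41.1615, 18.6982) (29.1858, 0) (45, 0) (45, 19.21)]  |A|=184.7178
8. ⊥bis P3·P7 via (31.27,30.71): [(41.1615, 18.6982) (29.1858, 0) (45, 0) (45, 19.21)]  |A|=184.7178
9. canonical 4-gon: [(41.1615, 18.6982) (29.1858, 0) (45, 0) (45, 19.21)]
10. shoelace: 184.7178

Area of P3's cell: 184.7178 (4 vertices)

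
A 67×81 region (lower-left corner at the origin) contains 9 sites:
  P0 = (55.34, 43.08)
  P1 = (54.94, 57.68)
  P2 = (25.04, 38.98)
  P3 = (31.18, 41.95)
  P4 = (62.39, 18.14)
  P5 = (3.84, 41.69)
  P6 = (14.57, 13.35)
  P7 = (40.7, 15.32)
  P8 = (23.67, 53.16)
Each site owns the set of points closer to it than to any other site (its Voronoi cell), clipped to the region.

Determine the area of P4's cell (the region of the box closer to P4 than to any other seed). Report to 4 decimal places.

1. box [0,67]×[0,81]: [(0, 0) (67, 0) (67, 81) (0, 81)]
2. ⊥bis P4·P0 via (58.865,30.61): [(0, 13.9701) (0, 0) (67, 0) (67, 32.9096)]  |A|=1570.4707
3. ⊥bis P4·P1 via (58.665,37.91): [(0, 13.9701) (0, 0) (67, 0) (67, 32.9096)]  |A|=1570.4707
4. ⊥bis P4·P2 via (43.715,28.56): [(42.236, 25.9093) (27.7795, 0) (67, 0) (67, 32.9096)]  |A|=915.5747
5. ⊥bis P4·P3 via (46.785,30.045): [(44.0132, 26.4117) (38.4409, 19.1076) (27.7795, 0) (67, 0) (67, 32.9096)]  |A|=910.4841
6. ⊥bis P4·P5 via (33.115,29.915): [(44.0132, 26.4117) (38.4409, 19.1076) (27.7795, 0) (67, 0) (67, 32.9096)]  |A|=910.4841
7. ⊥bis P4·P6 via (38.48,15.745): [(44.0132, 26.4117) (38.4409, 19.1076) (38.1885, 18.6552) (40.0571, 0) (67, 0) (67, 32.9096)]  |A|=795.9631
8. ⊥bis P4·P7 via (51.545,16.73): [(50.0639, 28.1221) (53.7201, 0) (67, 0) (67, 32.9096)]  |A|=465.4095
9. ⊥bis P4·P8 via (43.03,35.65): [(50.0639, 28.1221) (53.7201, 0) (67, 0) (67, 32.9096)]  |A|=465.4095
10. canonical 4-gon: [(50.0639, 28.1221) (53.7201, 0) (67, 0) (67, 32.9096)]
11. shoelace: 465.4095

Area of P4's cell: 465.4095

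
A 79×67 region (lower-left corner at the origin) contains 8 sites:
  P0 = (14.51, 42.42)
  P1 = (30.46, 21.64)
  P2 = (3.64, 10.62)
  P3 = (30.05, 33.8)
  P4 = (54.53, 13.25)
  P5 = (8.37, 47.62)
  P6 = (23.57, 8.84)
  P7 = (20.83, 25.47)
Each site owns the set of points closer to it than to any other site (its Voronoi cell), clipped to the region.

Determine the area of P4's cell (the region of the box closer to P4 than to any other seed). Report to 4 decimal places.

1. box [0,79]×[0,67]: [(0, 0) (79, 0) (79, 67) (0, 67)]
2. ⊥bis P4·P0 via (34.52,27.835): [(14.2315, 0) (79, 0) (79, 67) (63.0668, 67)]  |A|=2703.5078
3. ⊥bis P4·P1 via (42.495,17.445): [(56.745, 58.3268) (36.4143, 0) (79, 0) (79, 67) (63.0668, 67)]  |A|=2056.5824
4. ⊥bis P4·P2 via (29.085,11.935): [(56.745, 58.3268) (36.4143, 0) (79, 0) (79, 67) (63.0668, 67)]  |A|=2056.5824
5. ⊥bis P4·P3 via (42.29,23.525): [(46.2647, 28.2598) (36.4143, 0) (79, 0) (79, 67) (78.7856, 67)]  |A|=1702.5194
6. ⊥bis P4·P5 via (31.45,30.435): [(46.2647, 28.2598) (36.4143, 0) (79, 0) (79, 67) (78.7856, 67)]  |A|=1702.5194
7. ⊥bis P4·P6 via (39.05,11.045): [(46.2647, 28.2598) (39.4022, 8.5722) (40.6233, 0) (79, 0) (79, 67) (78.7856, 67)]  |A|=1684.4791
8. ⊥bis P4·P7 via (37.68,19.36): [(46.2647, 28.2598) (39.4022, 8.5722) (40.6233, 0) (79, 0) (79, 67) (78.7856, 67)]  |A|=1684.4791
9. canonical 6-gon: [(46.2647, 28.2598) (39.4022, 8.5722) (40.6233, 0) (79, 0) (79, 67) (78.7856, 67)]
10. shoelace: 1684.4791

Area of P4's cell: 1684.4791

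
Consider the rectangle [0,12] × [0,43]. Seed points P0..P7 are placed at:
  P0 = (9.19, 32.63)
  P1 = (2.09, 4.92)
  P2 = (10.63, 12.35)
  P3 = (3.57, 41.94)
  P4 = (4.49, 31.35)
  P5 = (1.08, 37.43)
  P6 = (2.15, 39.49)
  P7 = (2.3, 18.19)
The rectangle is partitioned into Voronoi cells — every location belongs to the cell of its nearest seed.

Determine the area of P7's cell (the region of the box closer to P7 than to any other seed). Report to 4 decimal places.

Area of P7's cell: 104.9154

1. box [0,12]×[0,43]: [(0, 0) (12, 0) (12, 43) (0, 43)]
2. ⊥bis P7·P0 via (5.745,25.41): [(0, 28.1512) (0, 0) (12, 0) (12, 22.4254)]  |A|=303.4599
3. ⊥bis P7·P1 via (2.195,11.555): [(0, 28.1512) (0, 11.5897) (12, 11.3998) (12, 22.4254)]  |A|=165.5225
4. ⊥bis P7·P2 via (6.465,15.27): [(11.6115, 22.6108) (0, 28.1512) (0, 11.5897) (3.8422, 11.5289)]  |A|=117.6775
5. ⊥bis P7·P3 via (2.935,30.065): [(11.6115, 22.6108) (0, 28.1512) (0, 11.5897) (3.8422, 11.5289)]  |A|=117.6775
6. ⊥bis P7·P4 via (3.395,24.77): [(11.6115, 22.6108) (9.0632, 23.8267) (0, 25.335) (0, 11.5897) (3.8422, 11.5289)]  |A|=104.9154
7. ⊥bis P7·P5 via (1.69,27.81): [(11.6115, 22.6108) (9.0632, 23.8267) (0, 25.335) (0, 11.5897) (3.8422, 11.5289)]  |A|=104.9154
8. ⊥bis P7·P6 via (2.225,28.84): [(11.6115, 22.6108) (9.0632, 23.8267) (0, 25.335) (0, 11.5897) (3.8422, 11.5289)]  |A|=104.9154
9. canonical 5-gon: [(11.6115, 22.6108) (9.0632, 23.8267) (0, 25.335) (0, 11.5897) (3.8422, 11.5289)]
10. shoelace: 104.9154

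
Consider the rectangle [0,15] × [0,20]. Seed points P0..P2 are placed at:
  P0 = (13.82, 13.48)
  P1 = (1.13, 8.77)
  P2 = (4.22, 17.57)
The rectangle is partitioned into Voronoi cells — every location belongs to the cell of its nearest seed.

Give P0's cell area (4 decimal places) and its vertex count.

1. box [0,15]×[0,20]: [(0, 0) (15, 0) (15, 20) (0, 20)]
2. ⊥bis P0·P1 via (7.475,11.125): [(11.6041, 0) (15, 0) (15, 20) (4.181, 20)]  |A|=142.1489
3. ⊥bis P0·P2 via (9.02,15.525): [(7.3216, 11.5384) (11.6041, 0) (15, 0) (15, 20) (10.9265, 20)]  |A|=113.6099
4. canonical 5-gon: [(7.3216, 11.5384) (11.6041, 0) (15, 0) (15, 20) (10.9265, 20)]
5. shoelace: 113.6099

Area of P0's cell: 113.6099 (5 vertices)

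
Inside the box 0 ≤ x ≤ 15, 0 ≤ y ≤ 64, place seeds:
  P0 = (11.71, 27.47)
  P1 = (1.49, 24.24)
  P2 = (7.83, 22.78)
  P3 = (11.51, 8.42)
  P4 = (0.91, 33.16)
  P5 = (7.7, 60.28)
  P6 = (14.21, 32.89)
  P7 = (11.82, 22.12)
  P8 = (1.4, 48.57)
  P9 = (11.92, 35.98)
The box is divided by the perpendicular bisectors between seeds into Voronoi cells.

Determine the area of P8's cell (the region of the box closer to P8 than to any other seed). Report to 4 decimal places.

1. box [0,15]×[0,64]: [(0, 0) (15, 0) (15, 64) (0, 64)]
2. ⊥bis P8·P0 via (6.555,38.02): [(0, 34.8171) (15, 42.1464) (15, 64) (0, 64)]  |A|=382.7737
3. ⊥bis P8·P1 via (1.445,36.405): [(0, 36.3997) (3.2636, 36.4117) (15, 42.1464) (15, 64) (0, 64)]  |A|=380.1913
4. ⊥bis P8·P2 via (4.615,35.675): [(0, 36.3997) (3.2636, 36.4117) (15, 42.1464) (15, 64) (0, 64)]  |A|=380.1913
5. ⊥bis P8·P3 via (6.455,28.495): [(0, 36.3997) (3.2636, 36.4117) (15, 42.1464) (15, 64) (0, 64)]  |A|=380.1913
6. ⊥bis P8·P4 via (1.155,40.865): [(0, 40.9017) (11.6918, 40.53) (15, 42.1464) (15, 64) (0, 64)]  |A|=347.2035
7. ⊥bis P8·P5 via (4.55,54.425): [(0, 56.8729) (0, 40.9017) (11.6918, 40.53) (15, 42.1464) (15, 48.8029)]  |A|=179.7719
8. ⊥bis P8·P6 via (7.805,40.73): [(0, 56.8729) (0, 40.9017) (7.7149, 40.6564) (15, 46.6081) (15, 48.8029)]  |A|=160.0969
9. ⊥bis P8·P7 via (6.61,35.345): [(0, 56.8729) (0, 40.9017) (7.7149, 40.6564) (15, 46.6081) (15, 48.8029)]  |A|=160.0969
10. ⊥bis P8·P9 via (6.66,42.275): [(14.679, 48.9756) (0, 56.8729) (0, 40.9017) (4.8326, 40.7481)]  |A|=137.8574
11. canonical 4-gon: [(14.679, 48.9756) (0, 56.8729) (0, 40.9017) (4.8326, 40.7481)]
12. shoelace: 137.8574

Area of P8's cell: 137.8574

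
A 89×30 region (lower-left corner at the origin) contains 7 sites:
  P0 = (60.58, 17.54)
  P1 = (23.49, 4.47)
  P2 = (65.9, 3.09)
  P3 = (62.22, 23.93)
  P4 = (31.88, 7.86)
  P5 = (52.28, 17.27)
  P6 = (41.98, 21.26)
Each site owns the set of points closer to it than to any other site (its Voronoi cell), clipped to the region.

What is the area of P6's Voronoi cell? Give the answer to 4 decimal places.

Area of P6's cell: 353.4718

1. box [0,89]×[0,30]: [(0, 0) (89, 0) (89, 30) (0, 30)]
2. ⊥bis P6·P0 via (51.28,19.4): [(0, 0) (47.4, 0) (53.4, 30) (0, 30)]  |A|=1512
3. ⊥bis P6·P1 via (32.735,12.865): [(44.4172, 0) (47.4, 0) (53.4, 30) (17.1754, 30)]  |A|=588.1111
4. ⊥bis P6·P2 via (53.94,12.175): [(44.4172, 0) (44.6917, 0) (48.3679, 4.8396) (53.4, 30) (17.1754, 30)]  |A|=581.5575
5. ⊥bis P6·P3 via (52.1,22.595): [(44.4172, 0) (44.6917, 0) (48.3679, 4.8396) (52.0281, 23.1403) (51.1232, 30) (17.1754, 30)]  |A|=573.7483
6. ⊥bis P6·P4 via (36.93,14.56): [(18.7591, 28.256) (48.559, 5.7949) (52.0281, 23.1403) (51.1232, 30) (17.1754, 30)]  |A|=438.8012
7. ⊥bis P6·P5 via (47.13,19.265): [(18.7591, 28.256) (43.4141, 9.6727) (51.1652, 29.6816) (51.1232, 30) (17.1754, 30)]  |A|=353.4718
8. canonical 5-gon: [(18.7591, 28.256) (43.4141, 9.6727) (51.1652, 29.6816) (51.1232, 30) (17.1754, 30)]
9. shoelace: 353.4718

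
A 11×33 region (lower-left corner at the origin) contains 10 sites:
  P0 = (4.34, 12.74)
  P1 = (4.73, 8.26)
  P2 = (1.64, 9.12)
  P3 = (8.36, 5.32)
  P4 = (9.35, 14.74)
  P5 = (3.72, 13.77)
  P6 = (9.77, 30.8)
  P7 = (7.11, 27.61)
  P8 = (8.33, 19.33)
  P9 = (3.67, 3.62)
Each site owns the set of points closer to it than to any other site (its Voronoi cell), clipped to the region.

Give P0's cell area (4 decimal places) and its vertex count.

1. box [0,11]×[0,33]: [(0, 0) (11, 0) (11, 33) (0, 33)]
2. ⊥bis P0·P1 via (4.535,10.5): [(0, 10.1052) (11, 11.0628) (11, 33) (0, 33)]  |A|=246.5759
3. ⊥bis P0·P2 via (2.99,10.93): [(0, 13.1601) (3.6677, 10.4245) (11, 11.0628) (11, 33) (0, 33)]  |A|=240.9736
4. ⊥bis P0·P3 via (6.35,9.03): [(0, 13.1601) (3.6677, 10.4245) (9.9302, 10.9697) (11, 11.5493) (11, 33) (0, 33)]  |A|=240.7134
5. ⊥bis P0·P4 via (6.845,13.74): [(0, 30.8867) (0, 13.1601) (3.6677, 10.4245) (8.0174, 10.8032)]  |A|=77.7045
6. ⊥bis P0·P5 via (4.03,13.255): [(6.4557, 14.7151) (1.7294, 11.8702) (3.6677, 10.4245) (8.0174, 10.8032)]  |A|=14.9771
7. ⊥bis P0·P6 via (7.055,21.77): [(6.4557, 14.7151) (1.7294, 11.8702) (3.6677, 10.4245) (8.0174, 10.8032)]  |A|=14.9771
8. ⊥bis P0·P7 via (5.725,20.175): [(6.4557, 14.7151) (1.7294, 11.8702) (3.6677, 10.4245) (8.0174, 10.8032)]  |A|=14.9771
9. ⊥bis P0·P8 via (6.335,16.035): [(6.4557, 14.7151) (1.7294, 11.8702) (3.6677, 10.4245) (8.0174, 10.8032)]  |A|=14.9771
10. ⊥bis P0·P9 via (4.005,8.18): [(6.4557, 14.7151) (1.7294, 11.8702) (3.6677, 10.4245) (8.0174, 10.8032)]  |A|=14.9771
11. canonical 4-gon: [(6.4557, 14.7151) (1.7294, 11.8702) (3.6677, 10.4245) (8.0174, 10.8032)]
12. shoelace: 14.9771

Area of P0's cell: 14.9771 (4 vertices)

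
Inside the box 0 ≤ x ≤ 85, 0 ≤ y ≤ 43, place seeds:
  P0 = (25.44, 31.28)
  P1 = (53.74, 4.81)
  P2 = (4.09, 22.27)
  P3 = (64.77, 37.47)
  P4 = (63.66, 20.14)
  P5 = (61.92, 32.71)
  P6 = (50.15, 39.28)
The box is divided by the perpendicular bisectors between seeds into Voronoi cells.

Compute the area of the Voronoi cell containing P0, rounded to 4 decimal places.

Area of P0's cell: 811.5633

1. box [0,85]×[0,43]: [(0, 0) (85, 0) (85, 43) (0, 43)]
2. ⊥bis P0·P1 via (39.59,18.045): [(0, 0) (22.7119, 0) (62.9313, 43) (0, 43)]  |A|=1841.3281
3. ⊥bis P0·P2 via (14.765,26.775): [(25.0221, 2.4699) (62.9313, 43) (7.9178, 43)]  |A|=1114.8501
4. ⊥bis P0·P3 via (45.105,34.375): [(25.0221, 2.4699) (46.5106, 25.4441) (43.7475, 43) (7.9178, 43)]  |A|=946.4557
5. ⊥bis P0·P4 via (44.55,25.71): [(25.0221, 2.4699) (43.5499, 22.2786) (45.796, 29.9848) (43.7475, 43) (7.9178, 43)]  |A|=938.6027
6. ⊥bis P0·P5 via (43.68,31.995): [(25.0221, 2.4699) (43.5499, 22.2786) (44.0003, 23.824) (43.2486, 43) (7.9178, 43)]  |A|=915.8235
7. ⊥bis P0·P6 via (37.795,35.28): [(25.0221, 2.4699) (42.4017, 21.0511) (35.2956, 43) (7.9178, 43)]  |A|=811.5633
8. canonical 4-gon: [(25.0221, 2.4699) (42.4017, 21.0511) (35.2956, 43) (7.9178, 43)]
9. shoelace: 811.5633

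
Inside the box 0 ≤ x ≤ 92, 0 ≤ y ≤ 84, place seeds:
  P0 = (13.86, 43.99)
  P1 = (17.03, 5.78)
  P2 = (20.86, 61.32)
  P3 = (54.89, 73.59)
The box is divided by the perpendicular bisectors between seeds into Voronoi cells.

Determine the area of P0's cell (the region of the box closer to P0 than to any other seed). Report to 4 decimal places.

Area of P0's cell: 1221.7221

1. box [0,92]×[0,84]: [(0, 0) (92, 0) (92, 84) (0, 84)]
2. ⊥bis P0·P1 via (15.445,24.885): [(0, 23.6036) (92, 31.2362) (92, 84) (0, 84)]  |A|=5205.3672
3. ⊥bis P0·P2 via (17.36,52.655): [(0, 59.6671) (0, 23.6036) (74.0696, 29.7486)]  |A|=1335.6033
4. ⊥bis P0·P3 via (34.375,58.79): [(47.6182, 40.433) (0, 59.6671) (0, 23.6036) (56.3846, 28.2815)]  |A|=1221.7221
5. canonical 4-gon: [(47.6182, 40.433) (0, 59.6671) (0, 23.6036) (56.3846, 28.2815)]
6. shoelace: 1221.7221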